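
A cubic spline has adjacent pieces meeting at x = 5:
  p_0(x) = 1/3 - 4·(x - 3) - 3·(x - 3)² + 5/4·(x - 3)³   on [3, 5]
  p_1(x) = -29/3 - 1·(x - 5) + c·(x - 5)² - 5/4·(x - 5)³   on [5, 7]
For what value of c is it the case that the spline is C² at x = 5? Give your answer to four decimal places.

4.5000

p_0''(x) = -6 + 15/2·(x - 3), so p_0''(5) = 9. On the right, p_1''(5) = 2c, so c = 9/2.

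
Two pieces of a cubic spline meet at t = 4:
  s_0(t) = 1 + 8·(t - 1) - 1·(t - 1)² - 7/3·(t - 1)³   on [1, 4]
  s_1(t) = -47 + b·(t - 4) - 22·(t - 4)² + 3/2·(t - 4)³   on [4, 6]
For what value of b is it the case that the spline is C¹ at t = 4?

s_0'(t) = 8 - 2·(t - 1) - 7·(t - 1)², so s_0'(4) = -61. On the right, s_1'(4) = b, so b = -61.

-61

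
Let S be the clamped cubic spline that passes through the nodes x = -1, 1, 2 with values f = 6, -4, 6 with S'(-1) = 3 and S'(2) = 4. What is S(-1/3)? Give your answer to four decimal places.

3.4568

Put M_i = S'' at the i-th knot. Here h = (2, 1) and Δ = (-5, 10), so the interior equations h_(i-1)·M_(i-1) + 2(h_(i-1)+h_i)·M_i + h_i·M_(i+1) = 6(Δ_i − Δ_(i-1)) read
  2·M_0 + 6·M_1 + 1·M_2 = 6(Δ_1 - Δ_0) = 90
Clamped end conditions give two more equations: 2h_0·M_0 + h_0·M_1 = 6(Δ_0 - S'(-1)) = -48 and h_1·M_1 + 2h_1·M_2 = 6(S'(2) - Δ_1) = -36.
Forward elimination and back-substitution give M_0 = -80/3, M_1 = 88/3, M_2 = -98/3.
On [-1, 1], S(x) = 6 + 3·(x + 1) - 40/3·(x + 1)² + 14/3·(x + 1)³.
With (x + 1) = 2/3: S(-1/3) = 280/81.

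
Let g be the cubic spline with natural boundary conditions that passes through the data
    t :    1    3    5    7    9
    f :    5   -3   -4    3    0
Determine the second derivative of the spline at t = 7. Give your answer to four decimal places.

-4.6875

Put M_i = g'' at the i-th knot. Here h = (2, 2, 2, 2) and Δ = (-4, -1/2, 7/2, -3/2), so the interior equations h_(i-1)·M_(i-1) + 2(h_(i-1)+h_i)·M_i + h_i·M_(i+1) = 6(Δ_i − Δ_(i-1)) read
  2·M_0 + 8·M_1 + 2·M_2 = 6(Δ_1 - Δ_0) = 21
  2·M_1 + 8·M_2 + 2·M_3 = 6(Δ_2 - Δ_1) = 24
  2·M_2 + 8·M_3 + 2·M_4 = 6(Δ_3 - Δ_2) = -30
Natural end conditions: M_0 = M_4 = 0.
Solving: M_0 = 0, M_1 = 27/16, M_2 = 15/4, M_3 = -75/16, M_4 = 0.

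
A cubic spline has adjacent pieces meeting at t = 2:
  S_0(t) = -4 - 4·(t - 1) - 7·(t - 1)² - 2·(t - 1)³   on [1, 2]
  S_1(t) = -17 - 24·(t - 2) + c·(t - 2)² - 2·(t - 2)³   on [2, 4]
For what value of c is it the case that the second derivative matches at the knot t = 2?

-13

S_0''(t) = -14 - 12·(t - 1), so S_0''(2) = -26. On the right, S_1''(2) = 2c, so c = -13.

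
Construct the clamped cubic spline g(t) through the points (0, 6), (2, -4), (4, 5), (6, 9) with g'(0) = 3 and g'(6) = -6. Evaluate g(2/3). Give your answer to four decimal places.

4.7259

Write m_i for g''(x_i). With h_i = 2, 2, 2 and divided differences Δ_i = -5, 9/2, 2, the continuity of g' gives the tridiagonal system
  2·m_0 + 8·m_1 + 2·m_2 = 6(Δ_1 - Δ_0) = 57
  2·m_1 + 8·m_2 + 2·m_3 = 6(Δ_2 - Δ_1) = -15
Clamped end conditions give two more equations: 2h_0·m_0 + h_0·m_1 = 6(Δ_0 - g'(0)) = -48 and h_2·m_2 + 2h_2·m_3 = 6(g'(6) - Δ_2) = -48.
Forward elimination and back-substitution give m_0 = -181/10, m_1 = 61/5, m_2 = -11/5, m_3 = -109/10.
On [0, 2], g(t) = 6 + 3·t - 181/20·t² + 101/40·t³.
With t = 2/3: g(2/3) = 638/135.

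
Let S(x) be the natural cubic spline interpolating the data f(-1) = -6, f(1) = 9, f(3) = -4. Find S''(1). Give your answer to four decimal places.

Put M_i = S'' at the i-th knot. Here h = (2, 2) and Δ = (15/2, -13/2), so the interior equations h_(i-1)·M_(i-1) + 2(h_(i-1)+h_i)·M_i + h_i·M_(i+1) = 6(Δ_i − Δ_(i-1)) read
  2·M_0 + 8·M_1 + 2·M_2 = 6(Δ_1 - Δ_0) = -84
Natural end conditions: M_0 = M_2 = 0.
Solving the tridiagonal system: M_0 = 0, M_1 = -21/2, M_2 = 0.

-10.5000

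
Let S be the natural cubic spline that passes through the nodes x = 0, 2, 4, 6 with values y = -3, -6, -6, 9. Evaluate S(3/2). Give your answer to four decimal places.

-5.1844

Put M_i = S'' at the i-th knot. Here h = (2, 2, 2) and Δ = (-3/2, 0, 15/2), so the interior equations h_(i-1)·M_(i-1) + 2(h_(i-1)+h_i)·M_i + h_i·M_(i+1) = 6(Δ_i − Δ_(i-1)) read
  2·M_0 + 8·M_1 + 2·M_2 = 6(Δ_1 - Δ_0) = 9
  2·M_1 + 8·M_2 + 2·M_3 = 6(Δ_2 - Δ_1) = 45
Natural end conditions: M_0 = M_3 = 0.
Solving the tridiagonal system: M_0 = 0, M_1 = -3/10, M_2 = 57/10, M_3 = 0.
On [0, 2], S(x) = -3 - 7/5·x + 0·x² - 1/40·x³.
With x = 3/2: S(3/2) = -1659/320.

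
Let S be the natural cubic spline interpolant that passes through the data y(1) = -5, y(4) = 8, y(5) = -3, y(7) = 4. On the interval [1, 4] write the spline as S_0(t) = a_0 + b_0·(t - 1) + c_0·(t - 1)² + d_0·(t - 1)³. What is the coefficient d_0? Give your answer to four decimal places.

-0.7553

Put σ_i = S'' at the i-th knot. Here h = (3, 1, 2) and Δ = (13/3, -11, 7/2), so the interior equations h_(i-1)·σ_(i-1) + 2(h_(i-1)+h_i)·σ_i + h_i·σ_(i+1) = 6(Δ_i − Δ_(i-1)) read
  3·σ_0 + 8·σ_1 + 1·σ_2 = 6(Δ_1 - Δ_0) = -92
  1·σ_1 + 6·σ_2 + 2·σ_3 = 6(Δ_2 - Δ_1) = 87
Natural end conditions: σ_0 = σ_3 = 0.
Hence σ_0 = 0, σ_1 = -639/47, σ_2 = 788/47, σ_3 = 0.
On [1, 4], with S_0(t) = a_0 + b_0·(t - 1) + c_0·(t - 1)² + d_0·(t - 1)³: c_0 = σ_0/2 = 0, d_0 = (σ_1 - σ_0)/(6h_0) = -71/94, b_0 = Δ_0 - h_0(2σ_0 + σ_1)/6 = 3139/282.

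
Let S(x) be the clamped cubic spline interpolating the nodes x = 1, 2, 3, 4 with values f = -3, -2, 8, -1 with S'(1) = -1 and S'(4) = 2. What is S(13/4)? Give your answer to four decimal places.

Write σ_i for S''(x_i). With h_i = 1, 1, 1 and divided differences Δ_i = 1, 10, -9, the continuity of S' gives the tridiagonal system
  1·σ_0 + 4·σ_1 + 1·σ_2 = 6(Δ_1 - Δ_0) = 54
  1·σ_1 + 4·σ_2 + 1·σ_3 = 6(Δ_2 - Δ_1) = -114
Clamped end conditions give two more equations: 2h_0·σ_0 + h_0·σ_1 = 6(Δ_0 - S'(1)) = 12 and h_2·σ_2 + 2h_2·σ_3 = 6(S'(4) - Δ_2) = 66.
Hence σ_0 = -8, σ_1 = 28, σ_2 = -50, σ_3 = 58.
On [3, 4], S(x) = 8 - 2·(x - 3) - 25·(x - 3)² + 18·(x - 3)³.
With (x - 3) = 1/4: S(13/4) = 199/32.

6.2188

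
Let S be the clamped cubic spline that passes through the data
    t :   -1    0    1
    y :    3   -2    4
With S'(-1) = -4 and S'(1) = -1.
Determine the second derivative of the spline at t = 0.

30

Put m_i = S'' at the i-th knot. Here h = (1, 1) and Δ = (-5, 6), so the interior equations h_(i-1)·m_(i-1) + 2(h_(i-1)+h_i)·m_i + h_i·m_(i+1) = 6(Δ_i − Δ_(i-1)) read
  1·m_0 + 4·m_1 + 1·m_2 = 6(Δ_1 - Δ_0) = 66
Clamped end conditions give two more equations: 2h_0·m_0 + h_0·m_1 = 6(Δ_0 - S'(-1)) = -6 and h_1·m_1 + 2h_1·m_2 = 6(S'(1) - Δ_1) = -42.
Forward elimination and back-substitution give m_0 = -18, m_1 = 30, m_2 = -36.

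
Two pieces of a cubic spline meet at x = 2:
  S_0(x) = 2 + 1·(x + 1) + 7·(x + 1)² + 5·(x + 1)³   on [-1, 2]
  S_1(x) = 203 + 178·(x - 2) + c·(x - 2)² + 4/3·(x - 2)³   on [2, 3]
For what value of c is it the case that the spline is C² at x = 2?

S_0''(x) = 14 + 30·(x + 1), so S_0''(2) = 104. On the right, S_1''(2) = 2c, so c = 52.

52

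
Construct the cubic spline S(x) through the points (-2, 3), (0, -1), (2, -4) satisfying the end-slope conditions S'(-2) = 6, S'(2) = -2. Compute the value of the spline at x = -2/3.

Put m_i = S'' at the i-th knot. Here h = (2, 2) and Δ = (-2, -3/2), so the interior equations h_(i-1)·m_(i-1) + 2(h_(i-1)+h_i)·m_i + h_i·m_(i+1) = 6(Δ_i − Δ_(i-1)) read
  2·m_0 + 8·m_1 + 2·m_2 = 6(Δ_1 - Δ_0) = 3
Clamped end conditions give two more equations: 2h_0·m_0 + h_0·m_1 = 6(Δ_0 - S'(-2)) = -48 and h_1·m_1 + 2h_1·m_2 = 6(S'(2) - Δ_1) = -3.
Solving: m_0 = -115/8, m_1 = 19/4, m_2 = -25/8.
On [-2, 0], S(x) = 3 + 6·(x + 2) - 115/16·(x + 2)² + 51/32·(x + 2)³.
With (x + 2) = 4/3: S(-2/3) = 2.

2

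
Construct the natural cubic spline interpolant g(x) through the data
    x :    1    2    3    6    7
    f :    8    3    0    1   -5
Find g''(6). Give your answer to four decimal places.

Let M_i = g''(x_i). Step sizes h_i = 1, 1, 3, 1; slopes of the chords Δ_i = (y_(i+1) - y_i)/h_i = -5, -3, 1/3, -6.
  1·M_0 + 4·M_1 + 1·M_2 = 6(Δ_1 - Δ_0) = 12
  1·M_1 + 8·M_2 + 3·M_3 = 6(Δ_2 - Δ_1) = 20
  3·M_2 + 8·M_3 + 1·M_4 = 6(Δ_3 - Δ_2) = -38
Natural end conditions: M_0 = M_4 = 0.
Hence M_0 = 0, M_1 = 193/106, M_2 = 250/53, M_3 = -691/106, M_4 = 0.

-6.5189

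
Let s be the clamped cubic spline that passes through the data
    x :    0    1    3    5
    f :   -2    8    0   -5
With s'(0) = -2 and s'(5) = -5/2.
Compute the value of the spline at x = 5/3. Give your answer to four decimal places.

Write M_i for s''(x_i). With h_i = 1, 2, 2 and divided differences Δ_i = 10, -4, -5/2, the continuity of s' gives the tridiagonal system
  1·M_0 + 6·M_1 + 2·M_2 = 6(Δ_1 - Δ_0) = -84
  2·M_1 + 8·M_2 + 2·M_3 = 6(Δ_2 - Δ_1) = 9
Clamped end conditions give two more equations: 2h_0·M_0 + h_0·M_1 = 6(Δ_0 - s'(0)) = 72 and h_2·M_2 + 2h_2·M_3 = 6(s'(5) - Δ_2) = 0.
Solving the tridiagonal system: M_0 = 1114/23, M_1 = -572/23, M_2 = 193/23, M_3 = -193/46.
On [1, 3], s(x) = 8 + 225/23·(x - 1) - 286/23·(x - 1)² + 255/92·(x - 1)³.
With (x - 1) = 2/3: s(5/3) = 2032/207.

9.8164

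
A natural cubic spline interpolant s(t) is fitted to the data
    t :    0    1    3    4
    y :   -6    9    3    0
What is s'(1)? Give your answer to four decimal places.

Let M_i = s''(x_i). Step sizes h_i = 1, 2, 1; slopes of the chords Δ_i = (y_(i+1) - y_i)/h_i = 15, -3, -3.
  1·M_0 + 6·M_1 + 2·M_2 = 6(Δ_1 - Δ_0) = -108
  2·M_1 + 6·M_2 + 1·M_3 = 6(Δ_2 - Δ_1) = 0
Natural end conditions: M_0 = M_3 = 0.
Hence M_0 = 0, M_1 = -81/4, M_2 = 27/4, M_3 = 0.
On [1, 3], s'(t) = b_1 + 2c_1·(t - 1) + 3d_1·(t - 1)² with b_1 = Δ_1 - h_1(2M_1 + M_2)/6 = 33/4, c_1 = M_1/2 = -81/8, d_1 = (M_2 - M_1)/(6h_1) = 9/4. So s'(1) = 33/4.

8.2500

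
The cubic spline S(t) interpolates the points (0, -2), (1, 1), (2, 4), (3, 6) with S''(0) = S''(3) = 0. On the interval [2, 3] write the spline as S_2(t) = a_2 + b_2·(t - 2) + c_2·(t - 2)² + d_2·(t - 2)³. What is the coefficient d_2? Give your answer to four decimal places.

0.2667

With m_i denoting the second derivative at x_i, h_i = 1, 1, 1, and Δ_i = (y_(i+1) − y_i)/h_i = 3, 3, 2:
  1·m_0 + 4·m_1 + 1·m_2 = 6(Δ_1 - Δ_0) = 0
  1·m_1 + 4·m_2 + 1·m_3 = 6(Δ_2 - Δ_1) = -6
Natural end conditions: m_0 = m_3 = 0.
Hence m_0 = 0, m_1 = 2/5, m_2 = -8/5, m_3 = 0.
On [2, 3], with S_2(t) = a_2 + b_2·(t - 2) + c_2·(t - 2)² + d_2·(t - 2)³: c_2 = m_2/2 = -4/5, d_2 = (m_3 - m_2)/(6h_2) = 4/15, b_2 = Δ_2 - h_2(2m_2 + m_3)/6 = 38/15.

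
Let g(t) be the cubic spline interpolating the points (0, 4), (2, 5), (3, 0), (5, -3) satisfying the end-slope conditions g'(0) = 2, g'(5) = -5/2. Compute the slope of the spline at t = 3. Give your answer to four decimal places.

Write M_i for g''(x_i). With h_i = 2, 1, 2 and divided differences Δ_i = 1/2, -5, -3/2, the continuity of g' gives the tridiagonal system
  2·M_0 + 6·M_1 + 1·M_2 = 6(Δ_1 - Δ_0) = -33
  1·M_1 + 6·M_2 + 2·M_3 = 6(Δ_2 - Δ_1) = 21
Clamped end conditions give two more equations: 2h_0·M_0 + h_0·M_1 = 6(Δ_0 - g'(0)) = -9 and h_2·M_2 + 2h_2·M_3 = 6(g'(5) - Δ_2) = -6.
Solving: M_0 = 39/32, M_1 = -111/16, M_2 = 99/16, M_3 = -147/32.
On [3, 5], g'(t) = b_2 + 2c_2·(t - 3) + 3d_2·(t - 3)² with b_2 = Δ_2 - h_2(2M_2 + M_3)/6 = -131/32, c_2 = M_2/2 = 99/32, d_2 = (M_3 - M_2)/(6h_2) = -115/128. So g'(3) = -131/32.

-4.0938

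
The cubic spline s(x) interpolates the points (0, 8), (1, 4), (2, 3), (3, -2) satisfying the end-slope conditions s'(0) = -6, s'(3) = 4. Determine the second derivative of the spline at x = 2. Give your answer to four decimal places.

-16.9333

Let σ_i = s''(x_i). Step sizes h_i = 1, 1, 1; slopes of the chords Δ_i = (y_(i+1) - y_i)/h_i = -4, -1, -5.
  1·σ_0 + 4·σ_1 + 1·σ_2 = 6(Δ_1 - Δ_0) = 18
  1·σ_1 + 4·σ_2 + 1·σ_3 = 6(Δ_2 - Δ_1) = -24
Clamped end conditions give two more equations: 2h_0·σ_0 + h_0·σ_1 = 6(Δ_0 - s'(0)) = 12 and h_2·σ_2 + 2h_2·σ_3 = 6(s'(3) - Δ_2) = 54.
Solving the tridiagonal system: σ_0 = 28/15, σ_1 = 124/15, σ_2 = -254/15, σ_3 = 532/15.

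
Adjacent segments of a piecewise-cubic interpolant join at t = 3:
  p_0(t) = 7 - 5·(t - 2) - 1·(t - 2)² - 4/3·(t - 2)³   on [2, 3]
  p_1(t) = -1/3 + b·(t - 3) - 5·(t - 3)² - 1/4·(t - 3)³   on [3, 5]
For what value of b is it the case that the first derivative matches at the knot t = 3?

p_0'(t) = -5 - 2·(t - 2) - 4·(t - 2)², so p_0'(3) = -11. On the right, p_1'(3) = b, so b = -11.

-11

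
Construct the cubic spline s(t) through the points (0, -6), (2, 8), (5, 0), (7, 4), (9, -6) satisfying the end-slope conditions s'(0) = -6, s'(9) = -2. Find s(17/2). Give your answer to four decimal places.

-4.0238

Write m_i for s''(x_i). With h_i = 2, 3, 2, 2 and divided differences Δ_i = 7, -8/3, 2, -5, the continuity of s' gives the tridiagonal system
  2·m_0 + 10·m_1 + 3·m_2 = 6(Δ_1 - Δ_0) = -58
  3·m_1 + 10·m_2 + 2·m_3 = 6(Δ_2 - Δ_1) = 28
  2·m_2 + 8·m_3 + 2·m_4 = 6(Δ_3 - Δ_2) = -42
Clamped end conditions give two more equations: 2h_0·m_0 + h_0·m_1 = 6(Δ_0 - s'(0)) = 78 and h_3·m_3 + 2h_3·m_4 = 6(s'(9) - Δ_3) = 18.
Hence m_0 = 9335/354, m_1 = -2432/177, m_2 = 1573/177, m_3 = -1739/177, m_4 = 1666/177.
On [7, 9], s(t) = 4 - 281/177·(t - 7) - 1739/354·(t - 7)² + 1135/708·(t - 7)³.
With (t - 7) = 3/2: s(17/2) = -7597/1888.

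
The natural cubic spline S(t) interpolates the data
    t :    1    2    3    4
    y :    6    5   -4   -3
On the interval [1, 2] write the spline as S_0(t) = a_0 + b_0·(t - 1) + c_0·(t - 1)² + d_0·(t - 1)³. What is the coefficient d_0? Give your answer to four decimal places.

Put m_i = S'' at the i-th knot. Here h = (1, 1, 1) and Δ = (-1, -9, 1), so the interior equations h_(i-1)·m_(i-1) + 2(h_(i-1)+h_i)·m_i + h_i·m_(i+1) = 6(Δ_i − Δ_(i-1)) read
  1·m_0 + 4·m_1 + 1·m_2 = 6(Δ_1 - Δ_0) = -48
  1·m_1 + 4·m_2 + 1·m_3 = 6(Δ_2 - Δ_1) = 60
Natural end conditions: m_0 = m_3 = 0.
Solving the tridiagonal system: m_0 = 0, m_1 = -84/5, m_2 = 96/5, m_3 = 0.
On [1, 2], with S_0(t) = a_0 + b_0·(t - 1) + c_0·(t - 1)² + d_0·(t - 1)³: c_0 = m_0/2 = 0, d_0 = (m_1 - m_0)/(6h_0) = -14/5, b_0 = Δ_0 - h_0(2m_0 + m_1)/6 = 9/5.

-2.8000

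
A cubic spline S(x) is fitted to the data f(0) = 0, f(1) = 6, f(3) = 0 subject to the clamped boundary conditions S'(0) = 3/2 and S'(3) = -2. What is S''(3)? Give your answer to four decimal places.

9.3333

Write m_i for S''(x_i). With h_i = 1, 2 and divided differences Δ_i = 6, -3, the continuity of S' gives the tridiagonal system
  1·m_0 + 6·m_1 + 2·m_2 = 6(Δ_1 - Δ_0) = -54
Clamped end conditions give two more equations: 2h_0·m_0 + h_0·m_1 = 6(Δ_0 - S'(0)) = 27 and h_1·m_1 + 2h_1·m_2 = 6(S'(3) - Δ_1) = 6.
Forward elimination and back-substitution give m_0 = 64/3, m_1 = -47/3, m_2 = 28/3.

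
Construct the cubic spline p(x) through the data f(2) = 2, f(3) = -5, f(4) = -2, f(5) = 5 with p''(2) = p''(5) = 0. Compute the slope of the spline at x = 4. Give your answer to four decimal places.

6.2000

Write σ_i for p''(x_i). With h_i = 1, 1, 1 and divided differences Δ_i = -7, 3, 7, the continuity of p' gives the tridiagonal system
  1·σ_0 + 4·σ_1 + 1·σ_2 = 6(Δ_1 - Δ_0) = 60
  1·σ_1 + 4·σ_2 + 1·σ_3 = 6(Δ_2 - Δ_1) = 24
Natural end conditions: σ_0 = σ_3 = 0.
Hence σ_0 = 0, σ_1 = 72/5, σ_2 = 12/5, σ_3 = 0.
On [4, 5], p'(x) = b_2 + 2c_2·(x - 4) + 3d_2·(x - 4)² with b_2 = Δ_2 - h_2(2σ_2 + σ_3)/6 = 31/5, c_2 = σ_2/2 = 6/5, d_2 = (σ_3 - σ_2)/(6h_2) = -2/5. So p'(4) = 31/5.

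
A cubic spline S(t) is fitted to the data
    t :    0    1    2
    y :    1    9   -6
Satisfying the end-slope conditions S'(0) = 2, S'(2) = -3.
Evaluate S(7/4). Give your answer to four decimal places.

Write M_i for S''(x_i). With h_i = 1, 1 and divided differences Δ_i = 8, -15, the continuity of S' gives the tridiagonal system
  1·M_0 + 4·M_1 + 1·M_2 = 6(Δ_1 - Δ_0) = -138
Clamped end conditions give two more equations: 2h_0·M_0 + h_0·M_1 = 6(Δ_0 - S'(0)) = 36 and h_1·M_1 + 2h_1·M_2 = 6(S'(2) - Δ_1) = 72.
Solving: M_0 = 50, M_1 = -64, M_2 = 68.
On [1, 2], S(t) = 9 - 5·(t - 1) - 32·(t - 1)² + 22·(t - 1)³.
With (t - 1) = 3/4: S(7/4) = -111/32.

-3.4688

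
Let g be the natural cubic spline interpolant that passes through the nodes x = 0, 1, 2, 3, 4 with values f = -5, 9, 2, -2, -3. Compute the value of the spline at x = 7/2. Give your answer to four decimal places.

Let M_i = g''(x_i). Step sizes h_i = 1, 1, 1, 1; slopes of the chords Δ_i = (y_(i+1) - y_i)/h_i = 14, -7, -4, -1.
  1·M_0 + 4·M_1 + 1·M_2 = 6(Δ_1 - Δ_0) = -126
  1·M_1 + 4·M_2 + 1·M_3 = 6(Δ_2 - Δ_1) = 18
  1·M_2 + 4·M_3 + 1·M_4 = 6(Δ_3 - Δ_2) = 18
Natural end conditions: M_0 = M_4 = 0.
Forward elimination and back-substitution give M_0 = 0, M_1 = -243/7, M_2 = 90/7, M_3 = 9/7, M_4 = 0.
On [3, 4], g(x) = -2 - 10/7·(x - 3) + 9/14·(x - 3)² - 3/14·(x - 3)³.
With (x - 3) = 1/2: g(7/2) = -289/112.

-2.5804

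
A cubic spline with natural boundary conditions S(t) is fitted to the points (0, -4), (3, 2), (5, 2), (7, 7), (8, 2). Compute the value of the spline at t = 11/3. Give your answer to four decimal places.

With m_i denoting the second derivative at x_i, h_i = 3, 2, 2, 1, and Δ_i = (y_(i+1) − y_i)/h_i = 2, 0, 5/2, -5:
  3·m_0 + 10·m_1 + 2·m_2 = 6(Δ_1 - Δ_0) = -12
  2·m_1 + 8·m_2 + 2·m_3 = 6(Δ_2 - Δ_1) = 15
  2·m_2 + 6·m_3 + 1·m_4 = 6(Δ_3 - Δ_2) = -45
Natural end conditions: m_0 = m_4 = 0.
Hence m_0 = 0, m_1 = -111/52, m_2 = 243/52, m_3 = -471/52, m_4 = 0.
On [3, 5], S(t) = 2 - 7/52·(t - 3) - 111/104·(t - 3)² + 59/104·(t - 3)³.
With (t - 3) = 2/3: S(11/3) = 563/351.

1.6040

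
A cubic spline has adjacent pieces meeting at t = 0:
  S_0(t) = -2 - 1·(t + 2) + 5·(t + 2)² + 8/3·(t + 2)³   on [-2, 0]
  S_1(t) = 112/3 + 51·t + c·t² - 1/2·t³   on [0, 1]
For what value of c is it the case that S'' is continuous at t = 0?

21

S_0''(t) = 10 + 16·(t + 2), so S_0''(0) = 42. On the right, S_1''(0) = 2c, so c = 21.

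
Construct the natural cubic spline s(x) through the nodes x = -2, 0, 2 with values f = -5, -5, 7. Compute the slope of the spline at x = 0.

3

With M_i denoting the second derivative at x_i, h_i = 2, 2, and Δ_i = (y_(i+1) − y_i)/h_i = 0, 6:
  2·M_0 + 8·M_1 + 2·M_2 = 6(Δ_1 - Δ_0) = 36
Natural end conditions: M_0 = M_2 = 0.
Forward elimination and back-substitution give M_0 = 0, M_1 = 9/2, M_2 = 0.
On [0, 2], s'(x) = b_1 + 2c_1·x + 3d_1·x² with b_1 = Δ_1 - h_1(2M_1 + M_2)/6 = 3, c_1 = M_1/2 = 9/4, d_1 = (M_2 - M_1)/(6h_1) = -3/8. So s'(0) = 3.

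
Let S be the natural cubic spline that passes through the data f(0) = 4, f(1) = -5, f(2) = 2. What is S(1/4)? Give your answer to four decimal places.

Write M_i for S''(x_i). With h_i = 1, 1 and divided differences Δ_i = -9, 7, the continuity of S' gives the tridiagonal system
  1·M_0 + 4·M_1 + 1·M_2 = 6(Δ_1 - Δ_0) = 96
Natural end conditions: M_0 = M_2 = 0.
Solving: M_0 = 0, M_1 = 24, M_2 = 0.
On [0, 1], S(x) = 4 - 13·x + 0·x² + 4·x³.
With x = 1/4: S(1/4) = 13/16.

0.8125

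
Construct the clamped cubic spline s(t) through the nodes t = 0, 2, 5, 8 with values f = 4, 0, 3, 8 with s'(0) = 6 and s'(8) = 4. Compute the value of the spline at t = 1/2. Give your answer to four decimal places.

5.3783

Put m_i = s'' at the i-th knot. Here h = (2, 3, 3) and Δ = (-2, 1, 5/3), so the interior equations h_(i-1)·m_(i-1) + 2(h_(i-1)+h_i)·m_i + h_i·m_(i+1) = 6(Δ_i − Δ_(i-1)) read
  2·m_0 + 10·m_1 + 3·m_2 = 6(Δ_1 - Δ_0) = 18
  3·m_1 + 12·m_2 + 3·m_3 = 6(Δ_2 - Δ_1) = 4
Clamped end conditions give two more equations: 2h_0·m_0 + h_0·m_1 = 6(Δ_0 - s'(0)) = -48 and h_2·m_2 + 2h_2·m_3 = 6(s'(8) - Δ_2) = 14.
Solving the tridiagonal system: m_0 = -278/19, m_1 = 100/19, m_2 = -34/19, m_3 = 184/57.
On [0, 2], s(t) = 4 + 6·t - 139/19·t² + 63/38·t³.
With t = 1/2: s(1/2) = 1635/304.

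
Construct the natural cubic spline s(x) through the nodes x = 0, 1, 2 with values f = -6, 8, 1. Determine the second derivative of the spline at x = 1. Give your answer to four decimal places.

Write M_i for s''(x_i). With h_i = 1, 1 and divided differences Δ_i = 14, -7, the continuity of s' gives the tridiagonal system
  1·M_0 + 4·M_1 + 1·M_2 = 6(Δ_1 - Δ_0) = -126
Natural end conditions: M_0 = M_2 = 0.
Solving the tridiagonal system: M_0 = 0, M_1 = -63/2, M_2 = 0.

-31.5000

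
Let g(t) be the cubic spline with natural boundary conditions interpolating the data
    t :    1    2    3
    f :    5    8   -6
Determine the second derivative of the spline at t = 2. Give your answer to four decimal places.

Put M_i = g'' at the i-th knot. Here h = (1, 1) and Δ = (3, -14), so the interior equations h_(i-1)·M_(i-1) + 2(h_(i-1)+h_i)·M_i + h_i·M_(i+1) = 6(Δ_i − Δ_(i-1)) read
  1·M_0 + 4·M_1 + 1·M_2 = 6(Δ_1 - Δ_0) = -102
Natural end conditions: M_0 = M_2 = 0.
Hence M_0 = 0, M_1 = -51/2, M_2 = 0.

-25.5000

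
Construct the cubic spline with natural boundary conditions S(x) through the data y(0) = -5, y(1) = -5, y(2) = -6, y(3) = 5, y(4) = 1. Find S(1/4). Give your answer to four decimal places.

-4.6735

With M_i denoting the second derivative at x_i, h_i = 1, 1, 1, 1, and Δ_i = (y_(i+1) − y_i)/h_i = 0, -1, 11, -4:
  1·M_0 + 4·M_1 + 1·M_2 = 6(Δ_1 - Δ_0) = -6
  1·M_1 + 4·M_2 + 1·M_3 = 6(Δ_2 - Δ_1) = 72
  1·M_2 + 4·M_3 + 1·M_4 = 6(Δ_3 - Δ_2) = -90
Natural end conditions: M_0 = M_4 = 0.
Forward elimination and back-substitution give M_0 = 0, M_1 = -117/14, M_2 = 192/7, M_3 = -411/14, M_4 = 0.
On [0, 1], S(x) = -5 + 39/28·x + 0·x² - 39/28·x³.
With x = 1/4: S(1/4) = -8375/1792.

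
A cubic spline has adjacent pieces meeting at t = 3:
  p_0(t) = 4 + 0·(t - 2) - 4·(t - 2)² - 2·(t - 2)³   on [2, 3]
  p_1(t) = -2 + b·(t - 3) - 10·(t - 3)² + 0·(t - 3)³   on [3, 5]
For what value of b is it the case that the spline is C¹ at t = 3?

p_0'(t) = 0 - 8·(t - 2) - 6·(t - 2)², so p_0'(3) = -14. On the right, p_1'(3) = b, so b = -14.

-14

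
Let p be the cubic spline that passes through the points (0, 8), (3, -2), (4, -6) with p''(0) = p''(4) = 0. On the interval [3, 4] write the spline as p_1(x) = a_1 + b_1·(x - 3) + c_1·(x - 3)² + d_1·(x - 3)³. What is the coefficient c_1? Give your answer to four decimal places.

-0.2500

Let M_i = p''(x_i). Step sizes h_i = 3, 1; slopes of the chords Δ_i = (y_(i+1) - y_i)/h_i = -10/3, -4.
  3·M_0 + 8·M_1 + 1·M_2 = 6(Δ_1 - Δ_0) = -4
Natural end conditions: M_0 = M_2 = 0.
Forward elimination and back-substitution give M_0 = 0, M_1 = -1/2, M_2 = 0.
On [3, 4], with p_1(x) = a_1 + b_1·(x - 3) + c_1·(x - 3)² + d_1·(x - 3)³: c_1 = M_1/2 = -1/4, d_1 = (M_2 - M_1)/(6h_1) = 1/12, b_1 = Δ_1 - h_1(2M_1 + M_2)/6 = -23/6.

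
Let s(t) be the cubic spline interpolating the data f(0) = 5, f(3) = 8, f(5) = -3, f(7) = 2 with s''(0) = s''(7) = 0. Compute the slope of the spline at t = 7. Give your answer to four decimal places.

4.9474

Put M_i = s'' at the i-th knot. Here h = (3, 2, 2) and Δ = (1, -11/2, 5/2), so the interior equations h_(i-1)·M_(i-1) + 2(h_(i-1)+h_i)·M_i + h_i·M_(i+1) = 6(Δ_i − Δ_(i-1)) read
  3·M_0 + 10·M_1 + 2·M_2 = 6(Δ_1 - Δ_0) = -39
  2·M_1 + 8·M_2 + 2·M_3 = 6(Δ_2 - Δ_1) = 48
Natural end conditions: M_0 = M_3 = 0.
Solving: M_0 = 0, M_1 = -102/19, M_2 = 279/38, M_3 = 0.
On [5, 7], s'(t) = b_2 + 2c_2·(t - 5) + 3d_2·(t - 5)² with b_2 = Δ_2 - h_2(2M_2 + M_3)/6 = -91/38, c_2 = M_2/2 = 279/76, d_2 = (M_3 - M_2)/(6h_2) = -93/152. So s'(7) = 94/19.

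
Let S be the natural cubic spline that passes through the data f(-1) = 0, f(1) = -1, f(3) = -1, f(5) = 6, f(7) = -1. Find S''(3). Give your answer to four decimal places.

Put M_i = S'' at the i-th knot. Here h = (2, 2, 2, 2) and Δ = (-1/2, 0, 7/2, -7/2), so the interior equations h_(i-1)·M_(i-1) + 2(h_(i-1)+h_i)·M_i + h_i·M_(i+1) = 6(Δ_i − Δ_(i-1)) read
  2·M_0 + 8·M_1 + 2·M_2 = 6(Δ_1 - Δ_0) = 3
  2·M_1 + 8·M_2 + 2·M_3 = 6(Δ_2 - Δ_1) = 21
  2·M_2 + 8·M_3 + 2·M_4 = 6(Δ_3 - Δ_2) = -42
Natural end conditions: M_0 = M_4 = 0.
Solving: M_0 = 0, M_1 = -81/112, M_2 = 123/28, M_3 = -711/112, M_4 = 0.

4.3929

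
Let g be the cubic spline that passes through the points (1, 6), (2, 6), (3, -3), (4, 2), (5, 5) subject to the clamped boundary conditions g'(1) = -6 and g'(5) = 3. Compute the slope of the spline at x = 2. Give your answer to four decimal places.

Let m_i = g''(x_i). Step sizes h_i = 1, 1, 1, 1; slopes of the chords Δ_i = (y_(i+1) - y_i)/h_i = 0, -9, 5, 3.
  1·m_0 + 4·m_1 + 1·m_2 = 6(Δ_1 - Δ_0) = -54
  1·m_1 + 4·m_2 + 1·m_3 = 6(Δ_2 - Δ_1) = 84
  1·m_2 + 4·m_3 + 1·m_4 = 6(Δ_3 - Δ_2) = -12
Clamped end conditions give two more equations: 2h_0·m_0 + h_0·m_1 = 6(Δ_0 - g'(1)) = 36 and h_3·m_3 + 2h_3·m_4 = 6(g'(5) - Δ_3) = 0.
Solving the tridiagonal system: m_0 = 459/14, m_1 = -207/7, m_2 = 63/2, m_3 = -87/7, m_4 = 87/14.
On [2, 3], g'(x) = b_1 + 2c_1·(x - 2) + 3d_1·(x - 2)² with b_1 = Δ_1 - h_1(2m_1 + m_2)/6 = -123/28, c_1 = m_1/2 = -207/14, d_1 = (m_2 - m_1)/(6h_1) = 285/28. So g'(2) = -123/28.

-4.3929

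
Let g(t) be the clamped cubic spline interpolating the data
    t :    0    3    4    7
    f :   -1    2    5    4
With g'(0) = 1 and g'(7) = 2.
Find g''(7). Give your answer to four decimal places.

With σ_i denoting the second derivative at x_i, h_i = 3, 1, 3, and Δ_i = (y_(i+1) − y_i)/h_i = 1, 3, -1/3:
  3·σ_0 + 8·σ_1 + 1·σ_2 = 6(Δ_1 - Δ_0) = 12
  1·σ_1 + 8·σ_2 + 3·σ_3 = 6(Δ_2 - Δ_1) = -20
Clamped end conditions give two more equations: 2h_0·σ_0 + h_0·σ_1 = 6(Δ_0 - g'(0)) = 0 and h_2·σ_2 + 2h_2·σ_3 = 6(g'(7) - Δ_2) = 14.
Solving the tridiagonal system: σ_0 = -14/11, σ_1 = 28/11, σ_2 = -50/11, σ_3 = 152/33.

4.6061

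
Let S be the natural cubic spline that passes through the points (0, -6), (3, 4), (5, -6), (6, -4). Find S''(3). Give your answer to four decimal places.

Let σ_i = S''(x_i). Step sizes h_i = 3, 2, 1; slopes of the chords Δ_i = (y_(i+1) - y_i)/h_i = 10/3, -5, 2.
  3·σ_0 + 10·σ_1 + 2·σ_2 = 6(Δ_1 - Δ_0) = -50
  2·σ_1 + 6·σ_2 + 1·σ_3 = 6(Δ_2 - Δ_1) = 42
Natural end conditions: σ_0 = σ_3 = 0.
Forward elimination and back-substitution give σ_0 = 0, σ_1 = -48/7, σ_2 = 65/7, σ_3 = 0.

-6.8571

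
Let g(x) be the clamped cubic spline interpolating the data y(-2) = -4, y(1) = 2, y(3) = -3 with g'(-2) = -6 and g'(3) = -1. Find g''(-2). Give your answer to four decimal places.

Write M_i for g''(x_i). With h_i = 3, 2 and divided differences Δ_i = 2, -5/2, the continuity of g' gives the tridiagonal system
  3·M_0 + 10·M_1 + 2·M_2 = 6(Δ_1 - Δ_0) = -27
Clamped end conditions give two more equations: 2h_0·M_0 + h_0·M_1 = 6(Δ_0 - g'(-2)) = 48 and h_1·M_1 + 2h_1·M_2 = 6(g'(3) - Δ_1) = 9.
Hence M_0 = 117/10, M_1 = -37/5, M_2 = 119/20.

11.7000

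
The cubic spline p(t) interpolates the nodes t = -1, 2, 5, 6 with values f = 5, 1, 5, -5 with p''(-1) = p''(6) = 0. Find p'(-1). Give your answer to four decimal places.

With M_i denoting the second derivative at x_i, h_i = 3, 3, 1, and Δ_i = (y_(i+1) − y_i)/h_i = -4/3, 4/3, -10:
  3·M_0 + 12·M_1 + 3·M_2 = 6(Δ_1 - Δ_0) = 16
  3·M_1 + 8·M_2 + 1·M_3 = 6(Δ_2 - Δ_1) = -68
Natural end conditions: M_0 = M_3 = 0.
Solving the tridiagonal system: M_0 = 0, M_1 = 332/87, M_2 = -288/29, M_3 = 0.
On [-1, 2], p'(t) = b_0 + 2c_0·(t + 1) + 3d_0·(t + 1)² with b_0 = Δ_0 - h_0(2M_0 + M_1)/6 = -94/29, c_0 = M_0/2 = 0, d_0 = (M_1 - M_0)/(6h_0) = 166/783. So p'(-1) = -94/29.

-3.2414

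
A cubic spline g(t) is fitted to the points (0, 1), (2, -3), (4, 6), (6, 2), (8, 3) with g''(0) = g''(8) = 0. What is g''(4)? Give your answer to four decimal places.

With σ_i denoting the second derivative at x_i, h_i = 2, 2, 2, 2, and Δ_i = (y_(i+1) − y_i)/h_i = -2, 9/2, -2, 1/2:
  2·σ_0 + 8·σ_1 + 2·σ_2 = 6(Δ_1 - Δ_0) = 39
  2·σ_1 + 8·σ_2 + 2·σ_3 = 6(Δ_2 - Δ_1) = -39
  2·σ_2 + 8·σ_3 + 2·σ_4 = 6(Δ_3 - Δ_2) = 15
Natural end conditions: σ_0 = σ_4 = 0.
Solving the tridiagonal system: σ_0 = 0, σ_1 = 27/4, σ_2 = -15/2, σ_3 = 15/4, σ_4 = 0.

-7.5000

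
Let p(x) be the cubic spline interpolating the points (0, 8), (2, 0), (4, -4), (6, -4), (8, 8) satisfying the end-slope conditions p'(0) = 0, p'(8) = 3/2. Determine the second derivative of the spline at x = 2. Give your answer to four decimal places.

Let M_i = p''(x_i). Step sizes h_i = 2, 2, 2, 2; slopes of the chords Δ_i = (y_(i+1) - y_i)/h_i = -4, -2, 0, 6.
  2·M_0 + 8·M_1 + 2·M_2 = 6(Δ_1 - Δ_0) = 12
  2·M_1 + 8·M_2 + 2·M_3 = 6(Δ_2 - Δ_1) = 12
  2·M_2 + 8·M_3 + 2·M_4 = 6(Δ_3 - Δ_2) = 36
Clamped end conditions give two more equations: 2h_0·M_0 + h_0·M_1 = 6(Δ_0 - p'(0)) = -24 and h_3·M_3 + 2h_3·M_4 = 6(p'(8) - Δ_3) = -27.
Forward elimination and back-substitution give M_0 = -885/112, M_1 = 213/56, M_2 = -21/16, M_3 = 417/56, M_4 = -1173/112.

3.8036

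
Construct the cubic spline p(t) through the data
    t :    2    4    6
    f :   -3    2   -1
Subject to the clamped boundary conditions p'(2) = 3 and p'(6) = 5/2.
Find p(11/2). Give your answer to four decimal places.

Put M_i = p'' at the i-th knot. Here h = (2, 2) and Δ = (5/2, -3/2), so the interior equations h_(i-1)·M_(i-1) + 2(h_(i-1)+h_i)·M_i + h_i·M_(i+1) = 6(Δ_i − Δ_(i-1)) read
  2·M_0 + 8·M_1 + 2·M_2 = 6(Δ_1 - Δ_0) = -24
Clamped end conditions give two more equations: 2h_0·M_0 + h_0·M_1 = 6(Δ_0 - p'(2)) = -3 and h_1·M_1 + 2h_1·M_2 = 6(p'(6) - Δ_1) = 24.
Hence M_0 = 17/8, M_1 = -23/4, M_2 = 71/8.
On [4, 6], p(t) = 2 - 5/8·(t - 4) - 23/8·(t - 4)² + 39/32·(t - 4)³.
With (t - 4) = 3/2: p(11/2) = -331/256.

-1.2930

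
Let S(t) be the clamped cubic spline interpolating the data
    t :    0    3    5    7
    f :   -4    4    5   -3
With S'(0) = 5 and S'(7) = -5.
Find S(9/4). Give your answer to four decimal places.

2.7861

With M_i denoting the second derivative at x_i, h_i = 3, 2, 2, and Δ_i = (y_(i+1) − y_i)/h_i = 8/3, 1/2, -4:
  3·M_0 + 10·M_1 + 2·M_2 = 6(Δ_1 - Δ_0) = -13
  2·M_1 + 8·M_2 + 2·M_3 = 6(Δ_2 - Δ_1) = -27
Clamped end conditions give two more equations: 2h_0·M_0 + h_0·M_1 = 6(Δ_0 - S'(0)) = -14 and h_2·M_2 + 2h_2·M_3 = 6(S'(7) - Δ_2) = -6.
Forward elimination and back-substitution give M_0 = -265/111, M_1 = 4/37, M_2 = -128/37, M_3 = 17/74.
On [0, 3], S(t) = -4 + 5·t - 265/222·t² + 277/1998·t³.
With t = 9/4: S(9/4) = 13195/4736.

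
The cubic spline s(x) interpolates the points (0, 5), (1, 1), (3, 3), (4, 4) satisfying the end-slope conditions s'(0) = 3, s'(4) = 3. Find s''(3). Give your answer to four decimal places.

With M_i denoting the second derivative at x_i, h_i = 1, 2, 1, and Δ_i = (y_(i+1) − y_i)/h_i = -4, 1, 1:
  1·M_0 + 6·M_1 + 2·M_2 = 6(Δ_1 - Δ_0) = 30
  2·M_1 + 6·M_2 + 1·M_3 = 6(Δ_2 - Δ_1) = 0
Clamped end conditions give two more equations: 2h_0·M_0 + h_0·M_1 = 6(Δ_0 - s'(0)) = -42 and h_2·M_2 + 2h_2·M_3 = 6(s'(4) - Δ_2) = 12.
Hence M_0 = -186/7, M_1 = 78/7, M_2 = -36/7, M_3 = 60/7.

-5.1429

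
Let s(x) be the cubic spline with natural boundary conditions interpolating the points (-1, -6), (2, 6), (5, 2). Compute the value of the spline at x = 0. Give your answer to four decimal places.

-0.8148

Put σ_i = s'' at the i-th knot. Here h = (3, 3) and Δ = (4, -4/3), so the interior equations h_(i-1)·σ_(i-1) + 2(h_(i-1)+h_i)·σ_i + h_i·σ_(i+1) = 6(Δ_i − Δ_(i-1)) read
  3·σ_0 + 12·σ_1 + 3·σ_2 = 6(Δ_1 - Δ_0) = -32
Natural end conditions: σ_0 = σ_2 = 0.
Hence σ_0 = 0, σ_1 = -8/3, σ_2 = 0.
On [-1, 2], s(x) = -6 + 16/3·(x + 1) + 0·(x + 1)² - 4/27·(x + 1)³.
With (x + 1) = 1: s(0) = -22/27.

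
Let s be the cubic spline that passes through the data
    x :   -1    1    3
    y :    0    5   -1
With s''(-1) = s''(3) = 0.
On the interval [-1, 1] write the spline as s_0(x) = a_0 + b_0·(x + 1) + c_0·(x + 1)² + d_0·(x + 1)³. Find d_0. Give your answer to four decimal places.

Write σ_i for s''(x_i). With h_i = 2, 2 and divided differences Δ_i = 5/2, -3, the continuity of s' gives the tridiagonal system
  2·σ_0 + 8·σ_1 + 2·σ_2 = 6(Δ_1 - Δ_0) = -33
Natural end conditions: σ_0 = σ_2 = 0.
Hence σ_0 = 0, σ_1 = -33/8, σ_2 = 0.
On [-1, 1], with s_0(x) = a_0 + b_0·(x + 1) + c_0·(x + 1)² + d_0·(x + 1)³: c_0 = σ_0/2 = 0, d_0 = (σ_1 - σ_0)/(6h_0) = -11/32, b_0 = Δ_0 - h_0(2σ_0 + σ_1)/6 = 31/8.

-0.3438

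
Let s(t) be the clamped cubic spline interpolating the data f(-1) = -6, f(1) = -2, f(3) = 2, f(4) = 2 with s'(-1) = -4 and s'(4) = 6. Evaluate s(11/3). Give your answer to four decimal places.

Let M_i = s''(x_i). Step sizes h_i = 2, 2, 1; slopes of the chords Δ_i = (y_(i+1) - y_i)/h_i = 2, 2, 0.
  2·M_0 + 8·M_1 + 2·M_2 = 6(Δ_1 - Δ_0) = 0
  2·M_1 + 6·M_2 + 1·M_3 = 6(Δ_2 - Δ_1) = -12
Clamped end conditions give two more equations: 2h_0·M_0 + h_0·M_1 = 6(Δ_0 - s'(-1)) = 36 and h_2·M_2 + 2h_2·M_3 = 6(s'(4) - Δ_2) = 36.
Forward elimination and back-substitution give M_0 = 220/23, M_1 = -26/23, M_2 = -116/23, M_3 = 472/23.
On [3, 4], s(t) = 2 - 40/23·(t - 3) - 58/23·(t - 3)² + 98/23·(t - 3)³.
With (t - 3) = 2/3: s(11/3) = 610/621.

0.9823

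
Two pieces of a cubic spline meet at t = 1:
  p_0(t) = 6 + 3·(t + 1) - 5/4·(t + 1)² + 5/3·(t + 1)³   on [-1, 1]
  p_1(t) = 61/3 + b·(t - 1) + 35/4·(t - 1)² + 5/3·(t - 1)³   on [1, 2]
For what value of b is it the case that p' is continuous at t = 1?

18

p_0'(t) = 3 - 5/2·(t + 1) + 5·(t + 1)², so p_0'(1) = 18. On the right, p_1'(1) = b, so b = 18.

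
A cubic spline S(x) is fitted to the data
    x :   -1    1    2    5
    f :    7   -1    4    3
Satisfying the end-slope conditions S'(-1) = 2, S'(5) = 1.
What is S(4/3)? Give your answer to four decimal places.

Let m_i = S''(x_i). Step sizes h_i = 2, 1, 3; slopes of the chords Δ_i = (y_(i+1) - y_i)/h_i = -4, 5, -1/3.
  2·m_0 + 6·m_1 + 1·m_2 = 6(Δ_1 - Δ_0) = 54
  1·m_1 + 8·m_2 + 3·m_3 = 6(Δ_2 - Δ_1) = -32
Clamped end conditions give two more equations: 2h_0·m_0 + h_0·m_1 = 6(Δ_0 - S'(-1)) = -36 and h_2·m_2 + 2h_2·m_3 = 6(S'(5) - Δ_2) = 8.
Solving: m_0 = -17, m_1 = 16, m_2 = -8, m_3 = 16/3.
On [1, 2], S(x) = -1 + 1·(x - 1) + 8·(x - 1)² - 4·(x - 1)³.
With (x - 1) = 1/3: S(4/3) = 2/27.

0.0741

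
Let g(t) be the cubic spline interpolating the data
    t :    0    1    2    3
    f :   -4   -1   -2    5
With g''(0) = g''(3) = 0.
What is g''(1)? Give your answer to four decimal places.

With M_i denoting the second derivative at x_i, h_i = 1, 1, 1, and Δ_i = (y_(i+1) − y_i)/h_i = 3, -1, 7:
  1·M_0 + 4·M_1 + 1·M_2 = 6(Δ_1 - Δ_0) = -24
  1·M_1 + 4·M_2 + 1·M_3 = 6(Δ_2 - Δ_1) = 48
Natural end conditions: M_0 = M_3 = 0.
Forward elimination and back-substitution give M_0 = 0, M_1 = -48/5, M_2 = 72/5, M_3 = 0.

-9.6000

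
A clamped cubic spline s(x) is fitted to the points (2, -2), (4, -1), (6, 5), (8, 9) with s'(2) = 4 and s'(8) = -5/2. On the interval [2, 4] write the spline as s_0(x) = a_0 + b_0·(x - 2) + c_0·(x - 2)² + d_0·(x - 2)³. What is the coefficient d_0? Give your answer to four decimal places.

0.8917

Put M_i = s'' at the i-th knot. Here h = (2, 2, 2) and Δ = (1/2, 3, 2), so the interior equations h_(i-1)·M_(i-1) + 2(h_(i-1)+h_i)·M_i + h_i·M_(i+1) = 6(Δ_i − Δ_(i-1)) read
  2·M_0 + 8·M_1 + 2·M_2 = 6(Δ_1 - Δ_0) = 15
  2·M_1 + 8·M_2 + 2·M_3 = 6(Δ_2 - Δ_1) = -6
Clamped end conditions give two more equations: 2h_0·M_0 + h_0·M_1 = 6(Δ_0 - s'(2)) = -21 and h_2·M_2 + 2h_2·M_3 = 6(s'(8) - Δ_2) = -27.
Solving the tridiagonal system: M_0 = -106/15, M_1 = 109/30, M_2 = 1/30, M_3 = -203/30.
On [2, 4], with s_0(x) = a_0 + b_0·(x - 2) + c_0·(x - 2)² + d_0·(x - 2)³: c_0 = M_0/2 = -53/15, d_0 = (M_1 - M_0)/(6h_0) = 107/120, b_0 = Δ_0 - h_0(2M_0 + M_1)/6 = 4.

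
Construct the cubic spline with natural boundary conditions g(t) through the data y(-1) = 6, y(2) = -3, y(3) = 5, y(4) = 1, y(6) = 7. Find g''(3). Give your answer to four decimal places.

With m_i denoting the second derivative at x_i, h_i = 3, 1, 1, 2, and Δ_i = (y_(i+1) − y_i)/h_i = -3, 8, -4, 3:
  3·m_0 + 8·m_1 + 1·m_2 = 6(Δ_1 - Δ_0) = 66
  1·m_1 + 4·m_2 + 1·m_3 = 6(Δ_2 - Δ_1) = -72
  1·m_2 + 6·m_3 + 2·m_4 = 6(Δ_3 - Δ_2) = 42
Natural end conditions: m_0 = m_4 = 0.
Hence m_0 = 0, m_1 = 996/89, m_2 = -2094/89, m_3 = 972/89, m_4 = 0.

-23.5281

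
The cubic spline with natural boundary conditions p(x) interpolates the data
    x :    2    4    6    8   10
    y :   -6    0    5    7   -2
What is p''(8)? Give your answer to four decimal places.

With M_i denoting the second derivative at x_i, h_i = 2, 2, 2, 2, and Δ_i = (y_(i+1) − y_i)/h_i = 3, 5/2, 1, -9/2:
  2·M_0 + 8·M_1 + 2·M_2 = 6(Δ_1 - Δ_0) = -3
  2·M_1 + 8·M_2 + 2·M_3 = 6(Δ_2 - Δ_1) = -9
  2·M_2 + 8·M_3 + 2·M_4 = 6(Δ_3 - Δ_2) = -33
Natural end conditions: M_0 = M_4 = 0.
Hence M_0 = 0, M_1 = -3/8, M_2 = 0, M_3 = -33/8, M_4 = 0.

-4.1250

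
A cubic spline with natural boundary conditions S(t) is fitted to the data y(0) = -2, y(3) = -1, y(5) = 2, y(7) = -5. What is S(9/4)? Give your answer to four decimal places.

Put σ_i = S'' at the i-th knot. Here h = (3, 2, 2) and Δ = (1/3, 3/2, -7/2), so the interior equations h_(i-1)·σ_(i-1) + 2(h_(i-1)+h_i)·σ_i + h_i·σ_(i+1) = 6(Δ_i − Δ_(i-1)) read
  3·σ_0 + 10·σ_1 + 2·σ_2 = 6(Δ_1 - Δ_0) = 7
  2·σ_1 + 8·σ_2 + 2·σ_3 = 6(Δ_2 - Δ_1) = -30
Natural end conditions: σ_0 = σ_3 = 0.
Hence σ_0 = 0, σ_1 = 29/19, σ_2 = -157/38, σ_3 = 0.
On [0, 3], S(t) = -2 - 49/114·t + 0·t² + 29/342·t³.
With t = 9/4: S(9/4) = -4867/2432.

-2.0012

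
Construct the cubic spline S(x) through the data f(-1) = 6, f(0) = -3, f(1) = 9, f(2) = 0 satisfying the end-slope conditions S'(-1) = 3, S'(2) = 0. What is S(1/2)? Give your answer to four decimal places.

2.8750

Let m_i = S''(x_i). Step sizes h_i = 1, 1, 1; slopes of the chords Δ_i = (y_(i+1) - y_i)/h_i = -9, 12, -9.
  1·m_0 + 4·m_1 + 1·m_2 = 6(Δ_1 - Δ_0) = 126
  1·m_1 + 4·m_2 + 1·m_3 = 6(Δ_2 - Δ_1) = -126
Clamped end conditions give two more equations: 2h_0·m_0 + h_0·m_1 = 6(Δ_0 - S'(-1)) = -72 and h_2·m_2 + 2h_2·m_3 = 6(S'(2) - Δ_2) = 54.
Solving: m_0 = -68, m_1 = 64, m_2 = -62, m_3 = 58.
On [0, 1], S(x) = -3 + 1·x + 32·x² - 21·x³.
With x = 1/2: S(1/2) = 23/8.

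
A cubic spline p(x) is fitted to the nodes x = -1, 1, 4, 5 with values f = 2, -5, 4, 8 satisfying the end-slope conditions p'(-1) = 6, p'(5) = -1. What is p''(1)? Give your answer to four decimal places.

7.5769

With M_i denoting the second derivative at x_i, h_i = 2, 3, 1, and Δ_i = (y_(i+1) − y_i)/h_i = -7/2, 3, 4:
  2·M_0 + 10·M_1 + 3·M_2 = 6(Δ_1 - Δ_0) = 39
  3·M_1 + 8·M_2 + 1·M_3 = 6(Δ_2 - Δ_1) = 6
Clamped end conditions give two more equations: 2h_0·M_0 + h_0·M_1 = 6(Δ_0 - p'(-1)) = -57 and h_2·M_2 + 2h_2·M_3 = 6(p'(5) - Δ_2) = -30.
Hence M_0 = -469/26, M_1 = 197/26, M_2 = -3/13, M_3 = -387/26.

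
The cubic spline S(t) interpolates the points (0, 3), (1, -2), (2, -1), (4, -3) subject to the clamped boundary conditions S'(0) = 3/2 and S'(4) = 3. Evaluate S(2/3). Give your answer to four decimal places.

-0.0471

Put m_i = S'' at the i-th knot. Here h = (1, 1, 2) and Δ = (-5, 1, -1), so the interior equations h_(i-1)·m_(i-1) + 2(h_(i-1)+h_i)·m_i + h_i·m_(i+1) = 6(Δ_i − Δ_(i-1)) read
  1·m_0 + 4·m_1 + 1·m_2 = 6(Δ_1 - Δ_0) = 36
  1·m_1 + 6·m_2 + 2·m_3 = 6(Δ_2 - Δ_1) = -12
Clamped end conditions give two more equations: 2h_0·m_0 + h_0·m_1 = 6(Δ_0 - S'(0)) = -39 and h_2·m_2 + 2h_2·m_3 = 6(S'(4) - Δ_2) = 24.
Forward elimination and back-substitution give m_0 = -315/11, m_1 = 201/11, m_2 = -93/11, m_3 = 225/22.
On [0, 1], S(t) = 3 + 3/2·t - 315/22·t² + 86/11·t³.
With t = 2/3: S(2/3) = -14/297.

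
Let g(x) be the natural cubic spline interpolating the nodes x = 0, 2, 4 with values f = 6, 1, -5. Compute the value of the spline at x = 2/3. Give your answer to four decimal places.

4.4074

With σ_i denoting the second derivative at x_i, h_i = 2, 2, and Δ_i = (y_(i+1) − y_i)/h_i = -5/2, -3:
  2·σ_0 + 8·σ_1 + 2·σ_2 = 6(Δ_1 - Δ_0) = -3
Natural end conditions: σ_0 = σ_2 = 0.
Forward elimination and back-substitution give σ_0 = 0, σ_1 = -3/8, σ_2 = 0.
On [0, 2], g(x) = 6 - 19/8·x + 0·x² - 1/32·x³.
With x = 2/3: g(2/3) = 119/27.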